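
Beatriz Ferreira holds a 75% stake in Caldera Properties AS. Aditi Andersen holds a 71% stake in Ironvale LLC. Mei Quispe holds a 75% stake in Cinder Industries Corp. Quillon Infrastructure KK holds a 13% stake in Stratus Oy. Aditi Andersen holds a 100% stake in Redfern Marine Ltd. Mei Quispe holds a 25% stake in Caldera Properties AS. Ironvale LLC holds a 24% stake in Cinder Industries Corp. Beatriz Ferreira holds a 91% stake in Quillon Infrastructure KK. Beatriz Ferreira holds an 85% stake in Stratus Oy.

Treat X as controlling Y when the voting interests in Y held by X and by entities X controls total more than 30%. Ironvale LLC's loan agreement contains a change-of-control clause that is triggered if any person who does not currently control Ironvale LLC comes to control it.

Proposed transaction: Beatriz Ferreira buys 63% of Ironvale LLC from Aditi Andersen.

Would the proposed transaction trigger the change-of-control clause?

The purchase adds only to Beatriz's holdings (Aditi's stake shrinks), so Beatriz is the only person who could newly come to control Ironvale.
Beatriz holds 91% of Quillon, so Beatriz controls Quillon.
Beatriz holds 75% of Caldera, so Beatriz controls Caldera.
Beatriz and Quillon together hold 85% + 13% = 98% of Stratus, so Beatriz controls Stratus.
Neither Beatriz nor any entity Beatriz controls holds any voting interest in Ironvale.
So before the transaction, Beatriz does not control Ironvale.
After the purchase, Beatriz holds 63% of Ironvale directly, and Aditi's stake falls to 8%.
Beatriz holds 63% of Ironvale, so Beatriz controls Ironvale.
Beatriz did not control Ironvale before and does after, so the clause is triggered.

Yes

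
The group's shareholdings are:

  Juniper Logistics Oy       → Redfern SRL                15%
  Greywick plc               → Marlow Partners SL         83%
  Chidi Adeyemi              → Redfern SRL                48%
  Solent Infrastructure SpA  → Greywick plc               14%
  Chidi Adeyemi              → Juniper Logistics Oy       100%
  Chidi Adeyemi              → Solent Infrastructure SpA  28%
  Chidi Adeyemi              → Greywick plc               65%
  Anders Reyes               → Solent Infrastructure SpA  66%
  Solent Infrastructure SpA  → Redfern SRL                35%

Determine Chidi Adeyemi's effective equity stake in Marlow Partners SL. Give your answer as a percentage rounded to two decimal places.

Chidi reaches Marlow along 2 paths.
Via Solent → Greywick: 28% × 14% × 83% = 3.2536%.
Via Greywick: 65% × 83% = 53.95%.
Total: 3.2536% + 53.95% = 57.2036%.
Rounded: 57.20%.

57.20%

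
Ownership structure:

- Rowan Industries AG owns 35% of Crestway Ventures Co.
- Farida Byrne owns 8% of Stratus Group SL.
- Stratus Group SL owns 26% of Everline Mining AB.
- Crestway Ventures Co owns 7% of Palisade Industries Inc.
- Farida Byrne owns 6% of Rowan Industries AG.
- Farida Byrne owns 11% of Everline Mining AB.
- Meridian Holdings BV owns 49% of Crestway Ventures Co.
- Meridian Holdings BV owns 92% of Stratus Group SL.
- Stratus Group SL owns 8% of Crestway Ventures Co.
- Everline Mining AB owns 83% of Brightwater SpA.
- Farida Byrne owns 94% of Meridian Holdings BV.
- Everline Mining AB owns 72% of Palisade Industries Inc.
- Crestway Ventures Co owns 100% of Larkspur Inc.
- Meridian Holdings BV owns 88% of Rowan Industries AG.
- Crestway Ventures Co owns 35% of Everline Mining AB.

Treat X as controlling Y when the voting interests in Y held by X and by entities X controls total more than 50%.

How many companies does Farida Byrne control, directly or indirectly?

8

Farida holds 94% of Meridian, so Farida controls Meridian.
Meridian and Farida together hold 88% + 6% = 94% of Rowan, so Farida controls Rowan.
Meridian and Farida together hold 92% + 8% = 100% of Stratus, so Farida controls Stratus.
Meridian and Rowan and Stratus together hold 49% + 35% + 8% = 92% of Crestway, so Farida controls Crestway.
Crestway holds 100% of Larkspur, so Farida controls Larkspur.
Crestway and Stratus and Farida together hold 35% + 26% + 11% = 72% of Everline, so Farida controls Everline.
Everline holds 83% of Brightwater, so Farida controls Brightwater.
Crestway and Everline together hold 7% + 72% = 79% of Palisade, so Farida controls Palisade.
Farida controls 8 companies.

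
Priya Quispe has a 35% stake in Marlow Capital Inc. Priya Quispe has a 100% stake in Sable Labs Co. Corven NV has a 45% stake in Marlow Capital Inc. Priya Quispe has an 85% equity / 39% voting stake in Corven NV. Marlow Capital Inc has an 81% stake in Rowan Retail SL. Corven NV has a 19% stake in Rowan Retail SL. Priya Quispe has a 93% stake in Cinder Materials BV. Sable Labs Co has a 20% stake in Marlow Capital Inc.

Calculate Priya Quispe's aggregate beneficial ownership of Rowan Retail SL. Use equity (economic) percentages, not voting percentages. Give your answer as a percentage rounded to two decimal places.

Priya reaches Rowan along 4 paths.
Via Corven → Marlow: 85% × 45% × 81% = 30.9825%.
Via Sable → Marlow: 100% × 20% × 81% = 16.2%.
Via Marlow: 35% × 81% = 28.35%.
Via Corven: 85% × 19% = 16.15%.
Total: 30.9825% + 16.2% + 28.35% + 16.15% = 91.6825%.
Rounded: 91.68%.

91.68%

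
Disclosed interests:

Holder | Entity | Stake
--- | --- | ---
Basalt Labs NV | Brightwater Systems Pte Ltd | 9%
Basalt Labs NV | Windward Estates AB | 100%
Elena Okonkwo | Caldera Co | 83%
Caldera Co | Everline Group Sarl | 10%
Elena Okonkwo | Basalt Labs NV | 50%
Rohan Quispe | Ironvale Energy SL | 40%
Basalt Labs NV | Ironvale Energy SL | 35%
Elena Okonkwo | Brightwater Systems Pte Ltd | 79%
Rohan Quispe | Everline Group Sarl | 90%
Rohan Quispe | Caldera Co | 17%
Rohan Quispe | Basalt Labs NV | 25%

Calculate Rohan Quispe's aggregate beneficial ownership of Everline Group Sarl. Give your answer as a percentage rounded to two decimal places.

91.70%

Rohan reaches Everline along 2 paths.
Via Caldera: 17% × 10% = 1.7%.
Direct stake: 90% = 90%.
Total: 1.7% + 90% = 91.7%.
Rounded: 91.70%.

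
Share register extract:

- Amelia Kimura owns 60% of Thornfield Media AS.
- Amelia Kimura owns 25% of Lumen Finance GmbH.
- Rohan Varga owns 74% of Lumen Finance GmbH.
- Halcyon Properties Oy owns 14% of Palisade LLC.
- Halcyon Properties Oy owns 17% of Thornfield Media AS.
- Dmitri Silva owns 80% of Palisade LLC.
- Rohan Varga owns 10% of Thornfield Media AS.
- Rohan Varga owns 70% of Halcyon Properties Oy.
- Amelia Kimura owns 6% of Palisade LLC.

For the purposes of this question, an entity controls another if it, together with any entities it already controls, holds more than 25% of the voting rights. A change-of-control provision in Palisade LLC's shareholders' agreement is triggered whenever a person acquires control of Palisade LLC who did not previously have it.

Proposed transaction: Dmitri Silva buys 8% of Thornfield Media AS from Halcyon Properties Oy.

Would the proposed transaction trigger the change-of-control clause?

The purchase adds only to Dmitri's holdings (Halcyon's stake shrinks), so Dmitri is the only person who could newly come to control Palisade.
Dmitri holds 80% of Palisade, so Dmitri controls Palisade.
So Dmitri already controls Palisade before the transaction.
After the purchase, Dmitri holds 8% of Thornfield directly, and Halcyon's stake falls to 9%.
Dmitri controlled Palisade already, so this is not a new person acquiring control; every other person's position is unchanged or reduced.
No new person acquires control, so the clause is not triggered.

No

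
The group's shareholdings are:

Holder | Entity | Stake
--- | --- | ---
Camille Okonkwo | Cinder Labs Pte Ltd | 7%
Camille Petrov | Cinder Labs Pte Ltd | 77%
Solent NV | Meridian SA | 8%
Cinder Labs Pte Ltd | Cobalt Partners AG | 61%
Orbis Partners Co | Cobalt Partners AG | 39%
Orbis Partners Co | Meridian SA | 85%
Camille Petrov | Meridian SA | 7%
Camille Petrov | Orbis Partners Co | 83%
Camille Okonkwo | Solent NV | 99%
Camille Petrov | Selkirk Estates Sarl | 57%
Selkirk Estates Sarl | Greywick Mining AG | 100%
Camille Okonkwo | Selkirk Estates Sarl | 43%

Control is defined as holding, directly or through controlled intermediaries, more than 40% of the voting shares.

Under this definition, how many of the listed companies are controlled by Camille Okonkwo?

Camille Okonkwo holds 99% of Solent, so Camille Okonkwo controls Solent.
Camille Okonkwo holds 43% of Selkirk, so Camille Okonkwo controls Selkirk.
Selkirk holds 100% of Greywick, so Camille Okonkwo controls Greywick.
No other company's threshold is met.
Camille Okonkwo controls 3 companies.

3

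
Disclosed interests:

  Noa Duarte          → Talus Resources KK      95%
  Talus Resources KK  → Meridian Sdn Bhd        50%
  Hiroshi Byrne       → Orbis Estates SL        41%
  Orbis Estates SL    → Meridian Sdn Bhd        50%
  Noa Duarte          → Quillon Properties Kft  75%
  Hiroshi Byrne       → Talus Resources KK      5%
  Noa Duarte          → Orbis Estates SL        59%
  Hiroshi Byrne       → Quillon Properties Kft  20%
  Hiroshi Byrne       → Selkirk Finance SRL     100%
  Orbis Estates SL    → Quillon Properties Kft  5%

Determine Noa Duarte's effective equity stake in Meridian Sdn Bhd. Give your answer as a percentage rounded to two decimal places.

Noa reaches Meridian along 2 paths.
Via Orbis: 59% × 50% = 29.5%.
Via Talus: 95% × 50% = 47.5%.
Total: 29.5% + 47.5% = 77%.
Rounded: 77.00%.

77.00%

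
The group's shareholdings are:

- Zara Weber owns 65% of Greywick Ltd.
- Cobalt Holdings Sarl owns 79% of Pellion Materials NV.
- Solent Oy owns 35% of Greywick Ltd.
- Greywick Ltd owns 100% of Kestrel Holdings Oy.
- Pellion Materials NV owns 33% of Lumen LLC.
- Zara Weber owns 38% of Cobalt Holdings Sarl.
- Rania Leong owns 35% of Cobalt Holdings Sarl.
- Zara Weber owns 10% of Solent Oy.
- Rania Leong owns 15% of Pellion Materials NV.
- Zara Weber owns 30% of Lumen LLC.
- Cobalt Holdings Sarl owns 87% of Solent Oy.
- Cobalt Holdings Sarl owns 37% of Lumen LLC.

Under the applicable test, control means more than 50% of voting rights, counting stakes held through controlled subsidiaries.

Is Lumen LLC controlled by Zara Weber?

Zara holds 65% of Greywick, so Zara controls Greywick.
Greywick holds 100% of Kestrel, so Zara controls Kestrel.
In Lumen, Zara's side holds only 30%, not > 50%.
So Zara does not control Lumen.

No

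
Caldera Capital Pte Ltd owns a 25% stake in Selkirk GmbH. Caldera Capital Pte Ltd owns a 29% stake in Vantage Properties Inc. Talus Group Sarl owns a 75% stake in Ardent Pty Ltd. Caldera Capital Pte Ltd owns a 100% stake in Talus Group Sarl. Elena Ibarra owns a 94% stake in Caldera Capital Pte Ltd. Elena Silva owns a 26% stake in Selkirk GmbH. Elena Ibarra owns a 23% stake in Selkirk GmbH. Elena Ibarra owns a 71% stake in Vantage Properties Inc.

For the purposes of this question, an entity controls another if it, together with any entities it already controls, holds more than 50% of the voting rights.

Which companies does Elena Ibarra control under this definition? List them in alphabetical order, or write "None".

Ardent Pty Ltd, Caldera Capital Pte Ltd, Talus Group Sarl, Vantage Properties Inc

Elena Ibarra holds 94% of Caldera, so Elena Ibarra controls Caldera.
Caldera holds 100% of Talus, so Elena Ibarra controls Talus.
Caldera and Elena Ibarra together hold 29% + 71% = 100% of Vantage, so Elena Ibarra controls Vantage.
Talus holds 75% of Ardent, so Elena Ibarra controls Ardent.
No other company's threshold is met.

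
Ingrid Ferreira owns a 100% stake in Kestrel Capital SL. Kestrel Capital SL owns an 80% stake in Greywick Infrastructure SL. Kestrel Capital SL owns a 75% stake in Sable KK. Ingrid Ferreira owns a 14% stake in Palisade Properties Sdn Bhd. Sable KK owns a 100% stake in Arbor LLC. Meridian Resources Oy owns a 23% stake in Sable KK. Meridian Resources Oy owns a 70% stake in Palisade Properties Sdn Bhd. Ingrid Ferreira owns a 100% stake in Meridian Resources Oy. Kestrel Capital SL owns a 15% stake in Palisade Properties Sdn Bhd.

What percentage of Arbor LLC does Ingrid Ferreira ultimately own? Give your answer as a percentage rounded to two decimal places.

98.00%

Ingrid reaches Arbor along 2 paths.
Via Meridian → Sable: 100% × 23% × 100% = 23%.
Via Kestrel → Sable: 100% × 75% × 100% = 75%.
Total: 23% + 75% = 98%.
Rounded: 98.00%.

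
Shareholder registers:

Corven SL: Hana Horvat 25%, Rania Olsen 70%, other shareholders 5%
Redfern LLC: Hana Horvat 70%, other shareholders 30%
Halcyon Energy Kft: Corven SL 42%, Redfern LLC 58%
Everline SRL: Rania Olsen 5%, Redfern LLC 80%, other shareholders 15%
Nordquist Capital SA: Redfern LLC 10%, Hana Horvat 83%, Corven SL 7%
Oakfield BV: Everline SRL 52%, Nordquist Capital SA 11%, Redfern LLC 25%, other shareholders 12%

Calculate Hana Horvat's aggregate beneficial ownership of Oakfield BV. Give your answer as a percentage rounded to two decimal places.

56.71%

Hana reaches Oakfield along 5 paths.
Via Redfern → Everline: 70% × 80% × 52% = 29.12%.
Via Redfern → Nordquist: 70% × 10% × 11% = 0.77%.
Via Nordquist: 83% × 11% = 9.13%.
Via Corven → Nordquist: 25% × 7% × 11% = 0.1925%.
Via Redfern: 70% × 25% = 17.5%.
Total: 29.12% + 0.77% + 9.13% + 0.1925% + 17.5% = 56.7125%.
Rounded: 56.71%.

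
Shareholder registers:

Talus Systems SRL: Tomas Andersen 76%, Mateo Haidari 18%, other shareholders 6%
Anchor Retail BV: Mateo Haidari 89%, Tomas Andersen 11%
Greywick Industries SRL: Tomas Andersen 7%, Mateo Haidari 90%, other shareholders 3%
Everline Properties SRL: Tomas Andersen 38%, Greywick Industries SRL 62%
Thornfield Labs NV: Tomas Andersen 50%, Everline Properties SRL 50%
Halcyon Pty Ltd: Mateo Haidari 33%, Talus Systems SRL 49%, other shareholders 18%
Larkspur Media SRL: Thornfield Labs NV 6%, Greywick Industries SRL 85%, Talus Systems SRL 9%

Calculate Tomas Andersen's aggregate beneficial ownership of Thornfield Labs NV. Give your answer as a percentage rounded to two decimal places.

Tomas reaches Thornfield along 3 paths.
Direct stake: 50% = 50%.
Via Everline: 38% × 50% = 19%.
Via Greywick → Everline: 7% × 62% × 50% = 2.17%.
Total: 50% + 19% + 2.17% = 71.17%.

71.17%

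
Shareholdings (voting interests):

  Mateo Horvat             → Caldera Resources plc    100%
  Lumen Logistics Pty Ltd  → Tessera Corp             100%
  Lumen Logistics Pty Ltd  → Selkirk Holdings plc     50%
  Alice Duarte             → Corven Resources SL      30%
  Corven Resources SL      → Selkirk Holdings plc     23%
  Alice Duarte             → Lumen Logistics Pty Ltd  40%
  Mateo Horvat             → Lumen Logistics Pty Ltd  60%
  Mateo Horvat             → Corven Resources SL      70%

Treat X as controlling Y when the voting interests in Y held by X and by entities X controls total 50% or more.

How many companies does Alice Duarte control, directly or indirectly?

0

Alice's largest direct stake is 40% in Lumen, which does not meet the threshold.
Alice controls 0 companies.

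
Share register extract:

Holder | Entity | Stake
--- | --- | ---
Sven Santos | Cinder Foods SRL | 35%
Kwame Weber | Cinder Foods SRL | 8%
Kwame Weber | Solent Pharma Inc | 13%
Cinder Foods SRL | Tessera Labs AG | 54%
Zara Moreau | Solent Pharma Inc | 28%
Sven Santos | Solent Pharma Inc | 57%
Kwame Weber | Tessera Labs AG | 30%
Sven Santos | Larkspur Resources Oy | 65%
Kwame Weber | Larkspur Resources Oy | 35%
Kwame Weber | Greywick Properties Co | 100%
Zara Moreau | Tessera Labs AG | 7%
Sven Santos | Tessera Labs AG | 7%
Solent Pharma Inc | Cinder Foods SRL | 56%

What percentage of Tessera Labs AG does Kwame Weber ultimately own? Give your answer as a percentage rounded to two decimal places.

38.25%

Kwame reaches Tessera along 3 paths.
Via Cinder: 8% × 54% = 4.32%.
Via Solent → Cinder: 13% × 56% × 54% = 3.9312%.
Direct stake: 30% = 30%.
Total: 4.32% + 3.9312% + 30% = 38.2512%.
Rounded: 38.25%.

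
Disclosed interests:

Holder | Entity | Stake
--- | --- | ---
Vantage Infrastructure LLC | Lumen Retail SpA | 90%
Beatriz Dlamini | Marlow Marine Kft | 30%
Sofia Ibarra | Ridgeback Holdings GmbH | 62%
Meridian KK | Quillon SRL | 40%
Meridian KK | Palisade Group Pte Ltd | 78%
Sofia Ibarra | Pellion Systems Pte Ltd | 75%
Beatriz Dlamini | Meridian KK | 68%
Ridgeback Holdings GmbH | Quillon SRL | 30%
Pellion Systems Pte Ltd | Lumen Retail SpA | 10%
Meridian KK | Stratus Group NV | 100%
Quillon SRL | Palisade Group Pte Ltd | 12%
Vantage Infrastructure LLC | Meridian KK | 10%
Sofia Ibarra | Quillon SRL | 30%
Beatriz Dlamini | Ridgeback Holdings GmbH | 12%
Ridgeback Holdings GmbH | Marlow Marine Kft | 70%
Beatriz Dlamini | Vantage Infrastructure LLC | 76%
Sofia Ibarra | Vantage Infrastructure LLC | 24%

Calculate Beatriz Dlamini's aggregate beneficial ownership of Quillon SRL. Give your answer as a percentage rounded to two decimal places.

Beatriz reaches Quillon along 3 paths.
Via Ridgeback: 12% × 30% = 3.6%.
Via Meridian: 68% × 40% = 27.2%.
Via Vantage → Meridian: 76% × 10% × 40% = 3.04%.
Total: 3.6% + 27.2% + 3.04% = 33.84%.

33.84%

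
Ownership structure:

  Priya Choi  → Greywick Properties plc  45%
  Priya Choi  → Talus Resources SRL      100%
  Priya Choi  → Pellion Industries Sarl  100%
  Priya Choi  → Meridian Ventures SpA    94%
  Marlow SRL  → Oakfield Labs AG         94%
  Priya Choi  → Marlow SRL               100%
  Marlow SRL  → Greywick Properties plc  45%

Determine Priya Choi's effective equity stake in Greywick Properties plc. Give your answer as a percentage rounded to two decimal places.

90.00%

Priya reaches Greywick along 2 paths.
Direct stake: 45% = 45%.
Via Marlow: 100% × 45% = 45%.
Total: 45% + 45% = 90%.
Rounded: 90.00%.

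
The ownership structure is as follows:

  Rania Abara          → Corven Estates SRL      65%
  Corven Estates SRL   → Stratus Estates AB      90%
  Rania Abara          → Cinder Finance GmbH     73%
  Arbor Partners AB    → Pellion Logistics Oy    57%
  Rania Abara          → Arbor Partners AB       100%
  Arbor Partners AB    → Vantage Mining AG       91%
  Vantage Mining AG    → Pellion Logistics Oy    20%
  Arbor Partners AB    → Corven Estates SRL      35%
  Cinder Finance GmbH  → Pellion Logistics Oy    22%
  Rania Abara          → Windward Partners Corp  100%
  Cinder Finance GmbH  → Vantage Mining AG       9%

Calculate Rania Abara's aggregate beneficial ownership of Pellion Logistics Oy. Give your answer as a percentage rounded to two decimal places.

Rania reaches Pellion along 4 paths.
Via Arbor → Vantage: 100% × 91% × 20% = 18.2%.
Via Cinder → Vantage: 73% × 9% × 20% = 1.314%.
Via Cinder: 73% × 22% = 16.06%.
Via Arbor: 100% × 57% = 57%.
Total: 18.2% + 1.314% + 16.06% + 57% = 92.574%.
Rounded: 92.57%.

92.57%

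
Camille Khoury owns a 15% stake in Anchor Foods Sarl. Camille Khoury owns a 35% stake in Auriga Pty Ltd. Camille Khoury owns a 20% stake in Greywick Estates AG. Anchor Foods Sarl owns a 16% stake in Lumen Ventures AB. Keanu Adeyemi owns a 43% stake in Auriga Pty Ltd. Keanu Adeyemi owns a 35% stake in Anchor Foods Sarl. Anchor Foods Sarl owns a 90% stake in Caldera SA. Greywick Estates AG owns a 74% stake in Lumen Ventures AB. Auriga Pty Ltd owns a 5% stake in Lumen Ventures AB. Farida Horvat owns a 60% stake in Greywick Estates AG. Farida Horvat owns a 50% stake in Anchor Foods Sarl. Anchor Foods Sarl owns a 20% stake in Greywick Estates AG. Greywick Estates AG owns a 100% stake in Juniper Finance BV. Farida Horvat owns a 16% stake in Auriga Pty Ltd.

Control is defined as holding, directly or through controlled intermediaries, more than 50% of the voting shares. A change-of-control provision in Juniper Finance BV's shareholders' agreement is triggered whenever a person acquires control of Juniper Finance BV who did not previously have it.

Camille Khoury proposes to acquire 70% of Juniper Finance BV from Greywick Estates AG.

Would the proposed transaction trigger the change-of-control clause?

The purchase adds only to Camille's holdings (Greywick's stake shrinks), so Camille is the only person who could newly come to control Juniper.
Camille's largest direct stake is 35% in Auriga, which does not meet the threshold, so Camille controls no company.
Neither Camille nor any entity Camille controls holds any voting interest in Juniper.
So before the transaction, Camille does not control Juniper.
After the purchase, Camille holds 70% of Juniper directly, and Greywick's stake falls to 30%.
Camille holds 70% of Juniper, so Camille controls Juniper.
Camille did not control Juniper before and does after, so the clause is triggered.

Yes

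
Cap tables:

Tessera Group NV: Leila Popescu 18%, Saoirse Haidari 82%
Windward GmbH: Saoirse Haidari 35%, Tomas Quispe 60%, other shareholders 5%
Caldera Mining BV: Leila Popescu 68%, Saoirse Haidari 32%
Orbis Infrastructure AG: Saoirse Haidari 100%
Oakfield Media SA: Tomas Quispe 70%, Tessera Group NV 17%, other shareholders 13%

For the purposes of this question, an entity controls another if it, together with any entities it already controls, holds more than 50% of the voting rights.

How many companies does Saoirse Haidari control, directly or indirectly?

Saoirse holds 82% of Tessera, so Saoirse controls Tessera.
Saoirse holds 100% of Orbis, so Saoirse controls Orbis.
No other company's threshold is met.
Saoirse controls 2 companies.

2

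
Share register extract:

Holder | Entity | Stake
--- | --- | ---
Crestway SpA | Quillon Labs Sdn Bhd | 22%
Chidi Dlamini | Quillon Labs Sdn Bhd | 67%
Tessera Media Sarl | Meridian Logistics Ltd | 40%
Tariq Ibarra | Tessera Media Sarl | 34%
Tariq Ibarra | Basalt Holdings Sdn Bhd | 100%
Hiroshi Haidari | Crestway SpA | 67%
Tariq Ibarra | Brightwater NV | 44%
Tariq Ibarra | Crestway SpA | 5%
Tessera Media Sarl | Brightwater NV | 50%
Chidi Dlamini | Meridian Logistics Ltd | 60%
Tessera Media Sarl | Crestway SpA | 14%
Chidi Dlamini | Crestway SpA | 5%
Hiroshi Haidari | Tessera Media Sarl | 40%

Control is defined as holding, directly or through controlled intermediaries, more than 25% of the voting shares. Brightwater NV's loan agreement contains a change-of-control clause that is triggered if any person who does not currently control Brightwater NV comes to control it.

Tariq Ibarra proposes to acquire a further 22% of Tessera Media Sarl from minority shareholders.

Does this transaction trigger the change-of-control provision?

No

The purchase changes only Tariq's holdings, so Tariq is the only person who could newly come to control Brightwater.
Tariq holds 34% of Tessera, so Tariq controls Tessera.
Tariq and Tessera together hold 44% + 50% = 94% of Brightwater, so Tariq controls Brightwater.
So Tariq already controls Brightwater before the transaction.
After the purchase, Tariq's direct stake in Tessera rises to 34% + 22% = 56%.
Tariq controlled Brightwater already, so this is not a new person acquiring control; every other person's position is unchanged or reduced.
No new person acquires control, so the clause is not triggered.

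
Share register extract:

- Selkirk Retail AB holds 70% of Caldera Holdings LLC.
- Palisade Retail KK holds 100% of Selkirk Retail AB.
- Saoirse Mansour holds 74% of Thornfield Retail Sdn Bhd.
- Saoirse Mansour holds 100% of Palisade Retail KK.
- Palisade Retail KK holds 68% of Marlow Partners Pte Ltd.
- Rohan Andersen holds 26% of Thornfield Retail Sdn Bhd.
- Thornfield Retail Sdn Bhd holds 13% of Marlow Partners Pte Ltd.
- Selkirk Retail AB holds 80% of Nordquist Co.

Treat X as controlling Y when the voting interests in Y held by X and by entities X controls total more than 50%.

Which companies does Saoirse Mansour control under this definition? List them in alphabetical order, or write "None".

Saoirse holds 100% of Palisade, so Saoirse controls Palisade.
Palisade holds 100% of Selkirk, so Saoirse controls Selkirk.
Saoirse holds 74% of Thornfield, so Saoirse controls Thornfield.
Thornfield and Palisade together hold 13% + 68% = 81% of Marlow, so Saoirse controls Marlow.
Selkirk holds 80% of Nordquist, so Saoirse controls Nordquist.
Selkirk holds 70% of Caldera, so Saoirse controls Caldera.

Caldera Holdings LLC, Marlow Partners Pte Ltd, Nordquist Co, Palisade Retail KK, Selkirk Retail AB, Thornfield Retail Sdn Bhd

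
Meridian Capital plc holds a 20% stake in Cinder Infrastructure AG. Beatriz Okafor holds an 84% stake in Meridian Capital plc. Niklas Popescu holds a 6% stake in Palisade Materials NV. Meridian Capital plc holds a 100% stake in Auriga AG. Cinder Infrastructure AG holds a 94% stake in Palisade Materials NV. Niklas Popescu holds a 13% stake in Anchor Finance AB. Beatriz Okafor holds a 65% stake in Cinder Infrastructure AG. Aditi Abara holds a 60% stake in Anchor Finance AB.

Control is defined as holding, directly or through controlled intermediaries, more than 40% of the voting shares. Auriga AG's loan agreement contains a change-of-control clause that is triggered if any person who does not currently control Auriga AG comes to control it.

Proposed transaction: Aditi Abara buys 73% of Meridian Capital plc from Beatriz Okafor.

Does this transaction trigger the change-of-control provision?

Yes

The purchase adds only to Aditi's holdings (Beatriz's stake shrinks), so Aditi is the only person who could newly come to control Auriga.
Aditi holds 60% of Anchor, so Aditi controls Anchor.
Neither Aditi nor any entity Aditi controls holds any voting interest in Auriga.
So before the transaction, Aditi does not control Auriga.
After the purchase, Aditi holds 73% of Meridian directly, and Beatriz's stake falls to 11%.
Aditi holds 73% of Meridian, so Aditi controls Meridian.
Meridian holds 100% of Auriga, so Aditi controls Auriga.
Aditi did not control Auriga before and does after, so the clause is triggered.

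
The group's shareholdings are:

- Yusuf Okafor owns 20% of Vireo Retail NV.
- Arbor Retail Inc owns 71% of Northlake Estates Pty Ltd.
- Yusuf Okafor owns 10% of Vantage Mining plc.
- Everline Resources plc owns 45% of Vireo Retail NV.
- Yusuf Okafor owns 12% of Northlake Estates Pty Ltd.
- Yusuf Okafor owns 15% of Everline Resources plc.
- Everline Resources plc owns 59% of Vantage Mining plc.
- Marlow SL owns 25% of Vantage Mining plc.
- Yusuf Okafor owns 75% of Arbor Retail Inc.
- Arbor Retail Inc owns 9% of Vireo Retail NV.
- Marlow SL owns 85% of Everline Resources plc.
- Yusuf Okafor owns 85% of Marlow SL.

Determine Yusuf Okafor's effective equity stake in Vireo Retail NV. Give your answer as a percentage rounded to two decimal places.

66.01%

Yusuf reaches Vireo along 4 paths.
Via Marlow → Everline: 85% × 85% × 45% = 32.5125%.
Via Everline: 15% × 45% = 6.75%.
Direct stake: 20% = 20%.
Via Arbor: 75% × 9% = 6.75%.
Total: 32.5125% + 6.75% + 20% + 6.75% = 66.0125%.
Rounded: 66.01%.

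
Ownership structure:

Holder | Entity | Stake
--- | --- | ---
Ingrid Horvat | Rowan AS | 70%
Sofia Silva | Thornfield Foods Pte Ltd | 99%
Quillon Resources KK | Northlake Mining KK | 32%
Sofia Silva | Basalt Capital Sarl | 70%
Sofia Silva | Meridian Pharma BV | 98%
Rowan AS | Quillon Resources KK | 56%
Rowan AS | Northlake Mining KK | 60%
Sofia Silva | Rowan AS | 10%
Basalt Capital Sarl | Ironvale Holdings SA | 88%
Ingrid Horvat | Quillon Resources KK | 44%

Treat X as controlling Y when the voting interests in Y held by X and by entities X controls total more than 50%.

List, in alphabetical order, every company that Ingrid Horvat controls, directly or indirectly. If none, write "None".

Ingrid holds 70% of Rowan, so Ingrid controls Rowan.
Rowan and Ingrid together hold 56% + 44% = 100% of Quillon, so Ingrid controls Quillon.
Quillon and Rowan together hold 32% + 60% = 92% of Northlake, so Ingrid controls Northlake.
No other company's threshold is met.

Northlake Mining KK, Quillon Resources KK, Rowan AS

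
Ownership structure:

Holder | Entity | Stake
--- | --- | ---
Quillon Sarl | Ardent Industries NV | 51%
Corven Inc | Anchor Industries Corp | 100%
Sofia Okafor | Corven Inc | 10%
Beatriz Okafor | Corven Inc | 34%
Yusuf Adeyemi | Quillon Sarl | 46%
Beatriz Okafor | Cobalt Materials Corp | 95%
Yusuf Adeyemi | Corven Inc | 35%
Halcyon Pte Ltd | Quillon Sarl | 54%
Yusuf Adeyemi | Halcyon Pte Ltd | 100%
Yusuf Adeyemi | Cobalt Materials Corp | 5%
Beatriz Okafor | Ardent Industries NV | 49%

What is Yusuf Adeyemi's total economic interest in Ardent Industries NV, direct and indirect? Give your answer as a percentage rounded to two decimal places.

Yusuf reaches Ardent along 2 paths.
Via Halcyon → Quillon: 100% × 54% × 51% = 27.54%.
Via Quillon: 46% × 51% = 23.46%.
Total: 27.54% + 23.46% = 51%.
Rounded: 51.00%.

51.00%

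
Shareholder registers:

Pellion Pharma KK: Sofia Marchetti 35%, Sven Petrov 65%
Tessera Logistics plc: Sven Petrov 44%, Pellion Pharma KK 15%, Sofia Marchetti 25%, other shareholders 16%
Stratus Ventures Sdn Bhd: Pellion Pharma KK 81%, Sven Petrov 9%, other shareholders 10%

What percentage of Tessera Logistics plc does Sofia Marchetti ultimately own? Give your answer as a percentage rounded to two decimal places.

Sofia reaches Tessera along 2 paths.
Via Pellion: 35% × 15% = 5.25%.
Direct stake: 25% = 25%.
Total: 5.25% + 25% = 30.25%.

30.25%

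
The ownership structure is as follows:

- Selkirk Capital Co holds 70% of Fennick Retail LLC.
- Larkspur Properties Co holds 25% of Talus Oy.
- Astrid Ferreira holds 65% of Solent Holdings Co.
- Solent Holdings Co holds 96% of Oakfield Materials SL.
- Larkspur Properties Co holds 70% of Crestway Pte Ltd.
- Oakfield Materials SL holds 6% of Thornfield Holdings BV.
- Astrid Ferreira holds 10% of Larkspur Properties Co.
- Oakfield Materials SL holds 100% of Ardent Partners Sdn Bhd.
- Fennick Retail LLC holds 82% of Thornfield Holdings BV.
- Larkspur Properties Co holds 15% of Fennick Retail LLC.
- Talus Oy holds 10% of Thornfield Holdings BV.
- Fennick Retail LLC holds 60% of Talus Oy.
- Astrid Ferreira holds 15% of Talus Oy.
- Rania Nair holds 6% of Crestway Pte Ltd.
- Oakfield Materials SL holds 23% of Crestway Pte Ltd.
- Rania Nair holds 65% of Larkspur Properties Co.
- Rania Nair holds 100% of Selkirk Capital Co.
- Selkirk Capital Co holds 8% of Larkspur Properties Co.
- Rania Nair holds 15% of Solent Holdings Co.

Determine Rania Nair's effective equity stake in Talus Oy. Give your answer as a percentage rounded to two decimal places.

Rania reaches Talus along 5 paths.
Via Selkirk → Larkspur: 100% × 8% × 25% = 2%.
Via Larkspur: 65% × 25% = 16.25%.
Via Selkirk → Fennick: 100% × 70% × 60% = 42%.
Via Selkirk → Larkspur → Fennick: 100% × 8% × 15% × 60% = 0.72%.
Via Larkspur → Fennick: 65% × 15% × 60% = 5.85%.
Total: 2% + 16.25% + 42% + 0.72% + 5.85% = 66.82%.

66.82%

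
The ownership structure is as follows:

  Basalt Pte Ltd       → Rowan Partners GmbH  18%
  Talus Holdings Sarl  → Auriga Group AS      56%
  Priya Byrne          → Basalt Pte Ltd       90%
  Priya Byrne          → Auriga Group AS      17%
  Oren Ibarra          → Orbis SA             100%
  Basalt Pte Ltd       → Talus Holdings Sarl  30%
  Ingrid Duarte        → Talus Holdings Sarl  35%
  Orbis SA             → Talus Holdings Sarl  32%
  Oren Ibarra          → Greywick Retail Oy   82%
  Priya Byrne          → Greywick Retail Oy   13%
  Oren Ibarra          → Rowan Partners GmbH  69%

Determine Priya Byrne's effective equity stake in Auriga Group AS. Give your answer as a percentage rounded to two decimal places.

32.12%

Priya reaches Auriga along 2 paths.
Direct stake: 17% = 17%.
Via Basalt → Talus: 90% × 30% × 56% = 15.12%.
Total: 17% + 15.12% = 32.12%.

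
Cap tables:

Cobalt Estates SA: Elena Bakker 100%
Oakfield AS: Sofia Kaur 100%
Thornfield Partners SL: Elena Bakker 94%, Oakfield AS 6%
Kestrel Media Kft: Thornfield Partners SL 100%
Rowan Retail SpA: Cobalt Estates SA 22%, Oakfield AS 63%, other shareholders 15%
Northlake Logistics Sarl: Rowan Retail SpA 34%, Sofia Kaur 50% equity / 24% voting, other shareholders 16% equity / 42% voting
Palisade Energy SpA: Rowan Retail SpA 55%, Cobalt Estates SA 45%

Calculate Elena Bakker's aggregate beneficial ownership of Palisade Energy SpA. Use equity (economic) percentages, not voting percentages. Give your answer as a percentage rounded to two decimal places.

Elena reaches Palisade along 2 paths.
Via Cobalt → Rowan: 100% × 22% × 55% = 12.1%.
Via Cobalt: 100% × 45% = 45%.
Total: 12.1% + 45% = 57.1%.
Rounded: 57.10%.

57.10%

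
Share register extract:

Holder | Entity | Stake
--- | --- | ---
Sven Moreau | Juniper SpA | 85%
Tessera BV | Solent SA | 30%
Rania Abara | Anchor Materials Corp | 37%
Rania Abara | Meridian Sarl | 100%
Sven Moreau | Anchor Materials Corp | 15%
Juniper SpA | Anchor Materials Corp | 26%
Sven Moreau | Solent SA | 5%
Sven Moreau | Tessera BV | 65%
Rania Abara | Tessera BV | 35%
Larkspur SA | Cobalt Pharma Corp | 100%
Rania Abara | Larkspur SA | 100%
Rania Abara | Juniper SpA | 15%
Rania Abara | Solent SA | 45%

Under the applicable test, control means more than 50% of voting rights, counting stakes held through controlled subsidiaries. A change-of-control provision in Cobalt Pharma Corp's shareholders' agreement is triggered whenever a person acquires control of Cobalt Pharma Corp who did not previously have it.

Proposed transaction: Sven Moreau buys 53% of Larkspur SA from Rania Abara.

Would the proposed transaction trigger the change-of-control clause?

The purchase adds only to Sven's holdings (Rania's stake shrinks), so Sven is the only person who could newly come to control Cobalt.
Sven holds 85% of Juniper, so Sven controls Juniper.
Sven holds 65% of Tessera, so Sven controls Tessera.
Neither Sven nor any entity Sven controls holds any voting interest in Cobalt.
So before the transaction, Sven does not control Cobalt.
After the purchase, Sven holds 53% of Larkspur directly, and Rania's stake falls to 47%.
Sven holds 53% of Larkspur, so Sven controls Larkspur.
Larkspur holds 100% of Cobalt, so Sven controls Cobalt.
Sven did not control Cobalt before and does after, so the clause is triggered.

Yes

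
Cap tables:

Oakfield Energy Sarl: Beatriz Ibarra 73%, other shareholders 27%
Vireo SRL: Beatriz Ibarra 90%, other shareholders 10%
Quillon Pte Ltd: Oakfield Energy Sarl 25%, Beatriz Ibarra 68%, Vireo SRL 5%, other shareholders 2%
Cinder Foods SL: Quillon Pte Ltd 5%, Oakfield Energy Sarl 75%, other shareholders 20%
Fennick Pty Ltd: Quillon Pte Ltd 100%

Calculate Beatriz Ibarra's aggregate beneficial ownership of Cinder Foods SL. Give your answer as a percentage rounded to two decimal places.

Beatriz reaches Cinder along 4 paths.
Via Oakfield → Quillon: 73% × 25% × 5% = 0.9125%.
Via Quillon: 68% × 5% = 3.4%.
Via Vireo → Quillon: 90% × 5% × 5% = 0.225%.
Via Oakfield: 73% × 75% = 54.75%.
Total: 0.9125% + 3.4% + 0.225% + 54.75% = 59.2875%.
Rounded: 59.29%.

59.29%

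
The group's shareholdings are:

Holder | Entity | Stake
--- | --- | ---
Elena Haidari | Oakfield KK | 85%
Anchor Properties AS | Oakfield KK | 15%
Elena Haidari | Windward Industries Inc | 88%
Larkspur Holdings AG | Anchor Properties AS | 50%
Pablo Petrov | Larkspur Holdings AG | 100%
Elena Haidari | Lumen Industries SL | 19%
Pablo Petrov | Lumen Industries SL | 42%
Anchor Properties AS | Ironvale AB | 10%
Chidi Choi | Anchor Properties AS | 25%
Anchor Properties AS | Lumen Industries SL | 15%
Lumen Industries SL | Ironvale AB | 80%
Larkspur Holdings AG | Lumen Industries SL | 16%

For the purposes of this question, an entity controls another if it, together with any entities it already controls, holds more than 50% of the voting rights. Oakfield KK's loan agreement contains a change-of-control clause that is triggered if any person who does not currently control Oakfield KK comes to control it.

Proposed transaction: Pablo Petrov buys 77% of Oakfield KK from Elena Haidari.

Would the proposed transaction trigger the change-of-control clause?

The purchase adds only to Pablo's holdings (Elena's stake shrinks), so Pablo is the only person who could newly come to control Oakfield.
Pablo holds 100% of Larkspur, so Pablo controls Larkspur.
Pablo and Larkspur together hold 42% + 16% = 58% of Lumen, so Pablo controls Lumen.
Lumen holds 80% of Ironvale, so Pablo controls Ironvale.
Neither Pablo nor any entity Pablo controls holds any voting interest in Oakfield.
So before the transaction, Pablo does not control Oakfield.
After the purchase, Pablo holds 77% of Oakfield directly, and Elena's stake falls to 8%.
Pablo holds 77% of Oakfield, so Pablo controls Oakfield.
Pablo did not control Oakfield before and does after, so the clause is triggered.

Yes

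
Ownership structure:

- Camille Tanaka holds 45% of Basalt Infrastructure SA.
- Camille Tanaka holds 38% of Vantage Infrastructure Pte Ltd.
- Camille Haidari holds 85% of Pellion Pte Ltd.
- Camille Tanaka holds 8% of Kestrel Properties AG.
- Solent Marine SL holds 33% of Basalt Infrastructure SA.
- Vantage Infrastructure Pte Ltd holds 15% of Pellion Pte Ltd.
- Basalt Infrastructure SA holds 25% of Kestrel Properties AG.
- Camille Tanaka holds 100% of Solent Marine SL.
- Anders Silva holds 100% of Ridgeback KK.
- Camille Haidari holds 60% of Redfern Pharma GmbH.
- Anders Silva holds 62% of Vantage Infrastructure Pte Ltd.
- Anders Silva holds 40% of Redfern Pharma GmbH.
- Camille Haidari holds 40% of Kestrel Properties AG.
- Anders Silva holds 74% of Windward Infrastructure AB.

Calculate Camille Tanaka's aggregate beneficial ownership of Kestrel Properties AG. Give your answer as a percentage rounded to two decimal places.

27.50%

Camille Tanaka reaches Kestrel along 3 paths.
Direct stake: 8% = 8%.
Via Basalt: 45% × 25% = 11.25%.
Via Solent → Basalt: 100% × 33% × 25% = 8.25%.
Total: 8% + 11.25% + 8.25% = 27.5%.
Rounded: 27.50%.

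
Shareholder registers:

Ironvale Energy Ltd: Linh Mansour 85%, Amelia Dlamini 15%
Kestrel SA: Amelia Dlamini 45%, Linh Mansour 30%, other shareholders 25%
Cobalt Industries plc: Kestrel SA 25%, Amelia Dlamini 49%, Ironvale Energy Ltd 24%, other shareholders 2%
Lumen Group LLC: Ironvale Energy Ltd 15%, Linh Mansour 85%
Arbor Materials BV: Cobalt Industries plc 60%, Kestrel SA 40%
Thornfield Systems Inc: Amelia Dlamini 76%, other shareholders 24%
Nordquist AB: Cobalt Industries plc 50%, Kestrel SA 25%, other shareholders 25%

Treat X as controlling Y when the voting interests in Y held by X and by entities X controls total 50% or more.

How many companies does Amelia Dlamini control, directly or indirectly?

Amelia holds 76% of Thornfield, so Amelia controls Thornfield.
No other company's threshold is met.
Amelia controls 1 company.

1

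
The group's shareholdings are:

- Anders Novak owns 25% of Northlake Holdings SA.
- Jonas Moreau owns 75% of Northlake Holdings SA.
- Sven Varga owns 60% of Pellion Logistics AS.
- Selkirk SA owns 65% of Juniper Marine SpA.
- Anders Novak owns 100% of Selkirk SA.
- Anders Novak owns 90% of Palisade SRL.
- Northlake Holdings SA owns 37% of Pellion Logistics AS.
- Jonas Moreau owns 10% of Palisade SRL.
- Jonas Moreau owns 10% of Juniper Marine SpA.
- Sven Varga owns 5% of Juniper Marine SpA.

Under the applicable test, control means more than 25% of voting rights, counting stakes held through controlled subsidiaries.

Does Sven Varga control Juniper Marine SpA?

Sven holds 60% of Pellion, so Sven controls Pellion.
In Juniper, Sven's side holds only 5%, not > 25%.
So Sven does not control Juniper.

No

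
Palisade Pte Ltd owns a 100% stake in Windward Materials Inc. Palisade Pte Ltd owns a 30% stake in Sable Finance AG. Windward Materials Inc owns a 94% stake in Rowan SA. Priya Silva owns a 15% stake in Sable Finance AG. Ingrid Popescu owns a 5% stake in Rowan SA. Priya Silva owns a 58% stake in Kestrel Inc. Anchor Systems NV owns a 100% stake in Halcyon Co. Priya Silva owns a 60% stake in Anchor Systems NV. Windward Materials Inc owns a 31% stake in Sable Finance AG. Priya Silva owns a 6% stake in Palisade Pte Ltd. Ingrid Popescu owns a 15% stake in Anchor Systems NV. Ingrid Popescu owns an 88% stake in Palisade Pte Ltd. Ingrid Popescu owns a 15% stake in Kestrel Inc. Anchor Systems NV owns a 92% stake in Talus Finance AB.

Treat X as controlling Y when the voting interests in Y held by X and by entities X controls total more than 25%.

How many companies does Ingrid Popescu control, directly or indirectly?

4

Ingrid holds 88% of Palisade, so Ingrid controls Palisade.
Palisade holds 100% of Windward, so Ingrid controls Windward.
Windward and Palisade together hold 31% + 30% = 61% of Sable, so Ingrid controls Sable.
Windward and Ingrid together hold 94% + 5% = 99% of Rowan, so Ingrid controls Rowan.
No other company's threshold is met.
Ingrid controls 4 companies.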